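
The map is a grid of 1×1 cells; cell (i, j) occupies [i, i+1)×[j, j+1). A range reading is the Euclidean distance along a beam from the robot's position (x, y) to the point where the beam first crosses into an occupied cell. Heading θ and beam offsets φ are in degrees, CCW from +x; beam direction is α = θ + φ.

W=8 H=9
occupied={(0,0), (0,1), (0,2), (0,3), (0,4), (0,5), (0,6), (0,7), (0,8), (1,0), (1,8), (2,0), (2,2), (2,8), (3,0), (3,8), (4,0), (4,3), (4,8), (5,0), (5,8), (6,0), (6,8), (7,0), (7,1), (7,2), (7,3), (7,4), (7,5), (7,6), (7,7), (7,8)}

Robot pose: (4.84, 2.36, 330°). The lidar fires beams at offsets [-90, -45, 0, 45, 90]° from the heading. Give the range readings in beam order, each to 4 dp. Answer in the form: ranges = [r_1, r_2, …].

ranges = [1.5704, 1.4080, 2.4942, 2.2362, 4.3200]

beam 1: φ=-90°, α=240°
  dir = (cos 240°, sin 240°) = (-0.5000, -0.8660); from cell (4,2)
  next x-line at t=1.6800, next y-line at t=0.4157; Δt_x=2.0000, Δt_y=1.1547
    y: enter (4,1) at t=0.4157
    y: enter (4,0) at t=1.5704 ← occupied
  → r_1 = 1.5704
beam 2: φ=-45°, α=285°
  dir = (cos 285°, sin 285°) = (0.2588, -0.9659); from cell (4,2)
  next x-line at t=0.6182, next y-line at t=0.3727; Δt_x=3.8637, Δt_y=1.0353
    y: enter (4,1) at t=0.3727
    x: enter (5,1) at t=0.6182
    y: enter (5,0) at t=1.4080 ← occupied
  → r_2 = 1.4080
beam 3: φ=0°, α=330°
  dir = (cos 330°, sin 330°) = (0.8660, -0.5000); from cell (4,2)
  next x-line at t=0.1848, next y-line at t=0.7200; Δt_x=1.1547, Δt_y=2.0000
    x: enter (5,2) at t=0.1848
    y: enter (5,1) at t=0.7200
    x: enter (6,1) at t=1.3395
    x: enter (7,1) at t=2.4942 ← occupied
  → r_3 = 2.4942
beam 4: φ=45°, α=15°
  dir = (cos 15°, sin 15°) = (0.9659, 0.2588); from cell (4,2)
  next x-line at t=0.1656, next y-line at t=2.4728; Δt_x=1.0353, Δt_y=3.8637
    x: enter (5,2) at t=0.1656
    x: enter (6,2) at t=1.2009
    x: enter (7,2) at t=2.2362 ← occupied
  → r_4 = 2.2362
beam 5: φ=90°, α=60°
  dir = (cos 60°, sin 60°) = (0.5000, 0.8660); from cell (4,2)
  next x-line at t=0.3200, next y-line at t=0.7390; Δt_x=2.0000, Δt_y=1.1547
    x: enter (5,2) at t=0.3200
    y: enter (5,3) at t=0.7390
    y: enter (5,4) at t=1.8937
    x: enter (6,4) at t=2.3200
    y: enter (6,5) at t=3.0484
    y: enter (6,6) at t=4.2031
    x: enter (7,6) at t=4.3200 ← occupied
  → r_5 = 4.3200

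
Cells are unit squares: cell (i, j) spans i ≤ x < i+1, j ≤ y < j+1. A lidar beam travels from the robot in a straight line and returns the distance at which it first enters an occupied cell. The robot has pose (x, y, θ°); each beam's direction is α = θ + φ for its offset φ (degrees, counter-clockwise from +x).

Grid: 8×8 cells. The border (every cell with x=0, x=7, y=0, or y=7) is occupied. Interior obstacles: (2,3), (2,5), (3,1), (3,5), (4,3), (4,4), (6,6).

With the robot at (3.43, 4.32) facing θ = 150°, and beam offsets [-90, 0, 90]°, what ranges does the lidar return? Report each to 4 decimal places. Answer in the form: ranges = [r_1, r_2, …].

beam 1: φ=-90°, α=60°
  cosα=0.5000 sinα=0.8660 | (3,4) | tMaxX 1.1400 tMaxY 0.7852 | tΔX 2.0000 tΔY 1.1547
    t=0.7852 [y] (3,5) — stop
  → r_1 = 0.7852
beam 2: φ=0°, α=150°
  cosα=-0.8660 sinα=0.5000 | (3,4) | tMaxX 0.4965 tMaxY 1.3600 | tΔX 1.1547 tΔY 2.0000
    t=0.4965 [x] (2,4)
    t=1.3600 [y] (2,5) — stop
  → r_2 = 1.3600
beam 3: φ=90°, α=240°
  cosα=-0.5000 sinα=-0.8660 | (3,4) | tMaxX 0.8600 tMaxY 0.3695 | tΔX 2.0000 tΔY 1.1547
    t=0.3695 [y] (3,3)
    t=0.8600 [x] (2,3) — stop
  → r_3 = 0.8600

ranges = [0.7852, 1.3600, 0.8600]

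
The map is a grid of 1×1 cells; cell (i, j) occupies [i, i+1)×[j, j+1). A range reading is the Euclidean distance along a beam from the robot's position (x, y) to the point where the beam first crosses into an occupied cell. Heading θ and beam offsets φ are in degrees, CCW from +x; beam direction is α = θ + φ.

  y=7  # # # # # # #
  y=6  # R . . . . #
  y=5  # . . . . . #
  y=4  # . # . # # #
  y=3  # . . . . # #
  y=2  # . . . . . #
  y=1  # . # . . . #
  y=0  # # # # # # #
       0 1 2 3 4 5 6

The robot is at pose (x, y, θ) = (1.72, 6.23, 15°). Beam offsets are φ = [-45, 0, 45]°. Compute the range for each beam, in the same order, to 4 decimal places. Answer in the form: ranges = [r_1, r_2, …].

ranges = [2.6327, 2.9751, 0.8891]

beam 1: φ=-45°, α=330°
  dir = (cos 330°, sin 330°) = (0.8660, -0.5000); from cell (1,6)
  next x-line at t=0.3233, next y-line at t=0.4600; Δt_x=1.1547, Δt_y=2.0000
    x: enter (2,6) at t=0.3233
    y: enter (2,5) at t=0.4600
    x: enter (3,5) at t=1.4780
    y: enter (3,4) at t=2.4600
    x: enter (4,4) at t=2.6327 ← occupied
  → r_1 = 2.6327
beam 2: φ=0°, α=15°
  dir = (cos 15°, sin 15°) = (0.9659, 0.2588); from cell (1,6)
  next x-line at t=0.2899, next y-line at t=2.9751; Δt_x=1.0353, Δt_y=3.8637
    x: enter (2,6) at t=0.2899
    x: enter (3,6) at t=1.3252
    x: enter (4,6) at t=2.3604
    y: enter (4,7) at t=2.9751 ← occupied
  → r_2 = 2.9751
beam 3: φ=45°, α=60°
  dir = (cos 60°, sin 60°) = (0.5000, 0.8660); from cell (1,6)
  next x-line at t=0.5600, next y-line at t=0.8891; Δt_x=2.0000, Δt_y=1.1547
    x: enter (2,6) at t=0.5600
    y: enter (2,7) at t=0.8891 ← occupied
  → r_3 = 0.8891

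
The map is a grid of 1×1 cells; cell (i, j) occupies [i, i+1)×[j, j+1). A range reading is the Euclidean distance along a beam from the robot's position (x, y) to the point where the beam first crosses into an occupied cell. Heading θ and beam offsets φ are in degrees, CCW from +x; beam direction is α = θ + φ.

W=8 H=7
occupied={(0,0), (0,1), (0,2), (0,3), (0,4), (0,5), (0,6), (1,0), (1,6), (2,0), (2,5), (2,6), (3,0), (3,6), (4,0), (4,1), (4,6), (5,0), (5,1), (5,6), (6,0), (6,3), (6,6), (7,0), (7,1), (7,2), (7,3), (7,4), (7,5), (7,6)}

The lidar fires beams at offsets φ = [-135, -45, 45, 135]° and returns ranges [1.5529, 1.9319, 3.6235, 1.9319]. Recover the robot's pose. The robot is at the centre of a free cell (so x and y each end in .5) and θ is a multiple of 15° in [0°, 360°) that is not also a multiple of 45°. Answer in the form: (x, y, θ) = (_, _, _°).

(x, y, θ) = (4.5, 4.5, 210°)

The pose lattice has 26·16 = 416 candidates. Test each by forward raycasting.
  (4.5, 3.5, 120°): beam 2 = 2.5882 ≠ 1.9319 ✗
  (5.5, 2.5, 330°): beam 1 = 4.6587 ≠ 1.5529 ✗
  (3.5, 4.5, 30°): beam 1 = 3.6235 ≠ 1.5529 ✗
  (4.5, 4.5, 120°): beam 1 = 1.9319 ≠ 1.5529 ✗
  (5.5, 3.5, 345°): beam 1 = 5.0000 ≠ 1.5529 ✗
  …
  (4.5, 4.5, 210°): r_1=1.5529, r_2=1.9319, r_3=3.6235, r_4=1.9319 — all match ✓
Only this pose fits every beam.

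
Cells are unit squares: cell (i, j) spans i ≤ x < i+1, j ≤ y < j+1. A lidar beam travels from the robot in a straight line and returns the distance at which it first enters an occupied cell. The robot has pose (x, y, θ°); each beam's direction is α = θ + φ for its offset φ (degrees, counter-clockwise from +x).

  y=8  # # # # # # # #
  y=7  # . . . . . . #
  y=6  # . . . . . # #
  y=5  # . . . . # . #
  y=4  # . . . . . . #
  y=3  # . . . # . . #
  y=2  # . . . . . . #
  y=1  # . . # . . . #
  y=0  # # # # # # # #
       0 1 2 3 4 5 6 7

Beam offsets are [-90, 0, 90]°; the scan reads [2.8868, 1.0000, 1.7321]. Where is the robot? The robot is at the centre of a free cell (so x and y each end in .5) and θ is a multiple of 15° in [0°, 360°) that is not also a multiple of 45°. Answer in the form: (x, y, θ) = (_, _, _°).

Enumerate (i+0.5, j+0.5, θ) over the 38 free cells and 16 admissible headings. For each, cast all 3 beams and compare to the given ranges.
  (5.5, 6.5, 105°): beam 1 = 0.5176 ≠ 2.8868 ✗
  (4.5, 2.5, 60°): beam 2 = 0.5774 ≠ 1.0000 ✗
  (1.5, 5.5, 120°): beam 1 = 5.0000 ≠ 2.8868 ✗
  (1.5, 6.5, 345°): beam 1 = 1.9319 ≠ 2.8868 ✗
  …
  (3.5, 4.5, 300°): r_1=2.8868, r_2=1.0000, r_3=1.7321 — all match ✓
Only this pose fits every beam.

(x, y, θ) = (3.5, 4.5, 300°)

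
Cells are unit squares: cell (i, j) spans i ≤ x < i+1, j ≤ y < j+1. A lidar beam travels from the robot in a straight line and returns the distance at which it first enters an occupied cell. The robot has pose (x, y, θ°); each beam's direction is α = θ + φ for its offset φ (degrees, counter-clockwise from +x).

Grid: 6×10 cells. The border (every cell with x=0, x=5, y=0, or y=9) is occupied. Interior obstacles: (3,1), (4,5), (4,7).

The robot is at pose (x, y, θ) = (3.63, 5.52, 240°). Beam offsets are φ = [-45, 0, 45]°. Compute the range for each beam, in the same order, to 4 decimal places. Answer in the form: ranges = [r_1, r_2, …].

beam 1: φ=-45°, α=195°
  direction (-0.9659, -0.2588); cell (3,5); t to first gridline: x 0.6522, y 2.0091 (then +1.0353 / +3.8637)
    (2,5) via x @ 0.6522
    (1,5) via x @ 1.6875
    (1,4) via y @ 2.0091
    (0,4) via x @ 2.7228  # hit
  → r_1 = 2.7228
beam 2: φ=0°, α=240°
  direction (-0.5000, -0.8660); cell (3,5); t to first gridline: x 1.2600, y 0.6004 (then +2.0000 / +1.1547)
    (3,4) via y @ 0.6004
    (2,4) via x @ 1.2600
    (2,3) via y @ 1.7551
    (2,2) via y @ 2.9098
    (1,2) via x @ 3.2600
    (1,1) via y @ 4.0645
    (1,0) via y @ 5.2192  # hit
  → r_2 = 5.2192
beam 3: φ=45°, α=285°
  direction (0.2588, -0.9659); cell (3,5); t to first gridline: x 1.4296, y 0.5383 (then +3.8637 / +1.0353)
    (3,4) via y @ 0.5383
    (4,4) via x @ 1.4296
    (4,3) via y @ 1.5736
    (4,2) via y @ 2.6089
    (4,1) via y @ 3.6442
    (4,0) via y @ 4.6794  # hit
  → r_3 = 4.6794

ranges = [2.7228, 5.2192, 4.6794]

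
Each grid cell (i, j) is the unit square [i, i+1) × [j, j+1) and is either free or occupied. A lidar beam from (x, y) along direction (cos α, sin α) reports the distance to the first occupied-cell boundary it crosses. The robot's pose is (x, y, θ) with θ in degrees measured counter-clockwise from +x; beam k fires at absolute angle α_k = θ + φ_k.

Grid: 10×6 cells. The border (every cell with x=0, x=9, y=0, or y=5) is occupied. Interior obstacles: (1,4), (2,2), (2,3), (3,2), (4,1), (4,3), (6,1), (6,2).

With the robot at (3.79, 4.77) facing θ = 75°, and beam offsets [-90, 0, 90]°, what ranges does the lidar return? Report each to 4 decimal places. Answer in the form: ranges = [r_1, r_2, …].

ranges = [5.3938, 0.2381, 0.8887]

beam 1: φ=-90°, α=345°
  cosα=0.9659 sinα=-0.2588 | (3,4) | tMaxX 0.2174 tMaxY 2.9751 | tΔX 1.0353 tΔY 3.8637
    t=0.2174 [x] (4,4)
    t=1.2527 [x] (5,4)
    t=2.2880 [x] (6,4)
    t=2.9751 [y] (6,3)
    t=3.3232 [x] (7,3)
    t=4.3585 [x] (8,3)
    t=5.3938 [x] (9,3) — stop
  → r_1 = 5.3938
beam 2: φ=0°, α=75°
  cosα=0.2588 sinα=0.9659 | (3,4) | tMaxX 0.8114 tMaxY 0.2381 | tΔX 3.8637 tΔY 1.0353
    t=0.2381 [y] (3,5) — stop
  → r_2 = 0.2381
beam 3: φ=90°, α=165°
  cosα=-0.9659 sinα=0.2588 | (3,4) | tMaxX 0.8179 tMaxY 0.8887 | tΔX 1.0353 tΔY 3.8637
    t=0.8179 [x] (2,4)
    t=0.8887 [y] (2,5) — stop
  → r_3 = 0.8887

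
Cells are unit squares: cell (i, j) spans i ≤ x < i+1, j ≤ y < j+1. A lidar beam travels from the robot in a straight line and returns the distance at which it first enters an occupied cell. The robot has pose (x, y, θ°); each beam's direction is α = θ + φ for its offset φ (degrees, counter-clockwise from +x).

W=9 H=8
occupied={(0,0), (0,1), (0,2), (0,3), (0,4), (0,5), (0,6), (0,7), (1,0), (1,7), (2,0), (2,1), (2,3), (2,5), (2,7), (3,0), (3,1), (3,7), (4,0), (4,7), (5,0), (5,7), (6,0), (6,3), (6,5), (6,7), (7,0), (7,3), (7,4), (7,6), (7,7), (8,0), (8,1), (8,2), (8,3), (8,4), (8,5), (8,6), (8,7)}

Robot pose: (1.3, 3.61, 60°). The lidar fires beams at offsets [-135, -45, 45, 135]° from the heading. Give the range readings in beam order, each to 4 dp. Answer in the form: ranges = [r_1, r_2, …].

beam 1: φ=-135°, α=285°
  cosα=0.2588 sinα=-0.9659 | (1,3) | tMaxX 2.7046 tMaxY 0.6315 | tΔX 3.8637 tΔY 1.0353
    t=0.6315 [y] (1,2)
    t=1.6668 [y] (1,1)
    t=2.7021 [y] (1,0) — stop
  → r_1 = 2.7021
beam 2: φ=-45°, α=15°
  cosα=0.9659 sinα=0.2588 | (1,3) | tMaxX 0.7247 tMaxY 1.5068 | tΔX 1.0353 tΔY 3.8637
    t=0.7247 [x] (2,3) — stop
  → r_2 = 0.7247
beam 3: φ=45°, α=105°
  cosα=-0.2588 sinα=0.9659 | (1,3) | tMaxX 1.1591 tMaxY 0.4038 | tΔX 3.8637 tΔY 1.0353
    t=0.4038 [y] (1,4)
    t=1.1591 [x] (0,4) — stop
  → r_3 = 1.1591
beam 4: φ=135°, α=195°
  cosα=-0.9659 sinα=-0.2588 | (1,3) | tMaxX 0.3106 tMaxY 2.3569 | tΔX 1.0353 tΔY 3.8637
    t=0.3106 [x] (0,3) — stop
  → r_4 = 0.3106

ranges = [2.7021, 0.7247, 1.1591, 0.3106]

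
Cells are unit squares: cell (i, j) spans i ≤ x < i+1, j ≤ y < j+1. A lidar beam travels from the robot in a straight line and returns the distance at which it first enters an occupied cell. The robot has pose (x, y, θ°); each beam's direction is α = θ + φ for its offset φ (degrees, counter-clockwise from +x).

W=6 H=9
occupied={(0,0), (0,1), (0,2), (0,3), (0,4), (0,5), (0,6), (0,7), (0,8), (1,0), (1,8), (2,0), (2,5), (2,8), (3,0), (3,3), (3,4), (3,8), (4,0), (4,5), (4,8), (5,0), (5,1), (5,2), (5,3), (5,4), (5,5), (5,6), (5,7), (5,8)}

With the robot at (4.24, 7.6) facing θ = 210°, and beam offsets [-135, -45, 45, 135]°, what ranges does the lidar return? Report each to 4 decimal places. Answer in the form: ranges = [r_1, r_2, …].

beam 1: φ=-135°, α=75°
  direction (0.2588, 0.9659); cell (4,7); t to first gridline: x 2.9364, y 0.4141 (then +3.8637 / +1.0353)
    (4,8) via y @ 0.4141  # hit
  → r_1 = 0.4141
beam 2: φ=-45°, α=165°
  direction (-0.9659, 0.2588); cell (4,7); t to first gridline: x 0.2485, y 1.5455 (then +1.0353 / +3.8637)
    (3,7) via x @ 0.2485
    (2,7) via x @ 1.2837
    (2,8) via y @ 1.5455  # hit
  → r_2 = 1.5455
beam 3: φ=45°, α=255°
  direction (-0.2588, -0.9659); cell (4,7); t to first gridline: x 0.9273, y 0.6212 (then +3.8637 / +1.0353)
    (4,6) via y @ 0.6212
    (3,6) via x @ 0.9273
    (3,5) via y @ 1.6564
    (3,4) via y @ 2.6917  # hit
  → r_3 = 2.6917
beam 4: φ=135°, α=345°
  direction (0.9659, -0.2588); cell (4,7); t to first gridline: x 0.7868, y 2.3182 (then +1.0353 / +3.8637)
    (5,7) via x @ 0.7868  # hit
  → r_4 = 0.7868

ranges = [0.4141, 1.5455, 2.6917, 0.7868]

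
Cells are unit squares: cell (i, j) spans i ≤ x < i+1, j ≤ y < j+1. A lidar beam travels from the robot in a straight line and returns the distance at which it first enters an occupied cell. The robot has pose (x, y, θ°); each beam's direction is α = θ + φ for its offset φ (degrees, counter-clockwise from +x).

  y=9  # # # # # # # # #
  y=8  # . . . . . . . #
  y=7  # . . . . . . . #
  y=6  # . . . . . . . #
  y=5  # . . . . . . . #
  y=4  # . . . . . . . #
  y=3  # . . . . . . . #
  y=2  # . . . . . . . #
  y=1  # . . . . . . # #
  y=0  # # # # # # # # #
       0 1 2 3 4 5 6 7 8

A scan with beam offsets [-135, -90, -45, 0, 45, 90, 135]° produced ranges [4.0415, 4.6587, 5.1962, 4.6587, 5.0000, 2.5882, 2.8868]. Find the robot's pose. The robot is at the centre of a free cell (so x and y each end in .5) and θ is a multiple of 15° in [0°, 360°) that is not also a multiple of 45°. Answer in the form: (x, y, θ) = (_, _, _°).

(x, y, θ) = (3.5, 4.5, 75°)

Enumerate (i+0.5, j+0.5, θ) over the 55 free cells and 16 admissible headings. For each, cast all 7 beams and compare to the given ranges.
  (4.5, 2.5, 345°): beam 1 = 3.0000 ≠ 4.0415 ✗
  (2.5, 5.5, 60°): beam 1 = 4.6587 ≠ 4.0415 ✗
  (5.5, 3.5, 60°): beam 1 = 2.5882 ≠ 4.0415 ✗
  (1.5, 8.5, 210°): beam 1 = 0.5176 ≠ 4.0415 ✗
  (6.5, 2.5, 285°): beam 1 = 6.3509 ≠ 4.0415 ✗
  …
  (3.5, 4.5, 75°): r_1=4.0415, r_2=4.6587, r_3=5.1962, r_4=4.6587, r_5=5.0000, r_6=2.5882, r_7=2.8868 — all match ✓
Only this pose fits every beam.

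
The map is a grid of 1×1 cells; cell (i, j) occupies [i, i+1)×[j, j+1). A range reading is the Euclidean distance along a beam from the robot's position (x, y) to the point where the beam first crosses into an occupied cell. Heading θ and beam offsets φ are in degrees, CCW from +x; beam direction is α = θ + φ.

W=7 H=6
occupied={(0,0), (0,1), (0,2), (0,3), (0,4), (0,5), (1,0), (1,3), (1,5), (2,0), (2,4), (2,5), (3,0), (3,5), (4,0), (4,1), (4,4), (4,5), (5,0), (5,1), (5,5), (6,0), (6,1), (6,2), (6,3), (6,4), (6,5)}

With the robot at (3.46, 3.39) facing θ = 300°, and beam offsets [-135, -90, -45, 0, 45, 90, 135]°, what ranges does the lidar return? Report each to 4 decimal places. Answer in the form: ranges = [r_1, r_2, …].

ranges = [1.5115, 2.8406, 2.4743, 1.6050, 2.6296, 1.2200, 1.6668]

beam 1: φ=-135°, α=165°
  d=(-0.9659,0.2588)  start (3,3)  tX=0.4762 tY=2.3569  stride 1/|dx|=1.0353 1/|dy|=3.8637
    cross x-line → (2,3), t=0.4762
    cross x-line → (1,3), t=1.5115 (wall)
  → r_1 = 1.5115
beam 2: φ=-90°, α=210°
  d=(-0.8660,-0.5000)  start (3,3)  tX=0.5312 tY=0.7800  stride 1/|dx|=1.1547 1/|dy|=2.0000
    cross x-line → (2,3), t=0.5312
    cross y-line → (2,2), t=0.7800
    cross x-line → (1,2), t=1.6859
    cross y-line → (1,1), t=2.7800
    cross x-line → (0,1), t=2.8406 (wall)
  → r_2 = 2.8406
beam 3: φ=-45°, α=255°
  d=(-0.2588,-0.9659)  start (3,3)  tX=1.7773 tY=0.4038  stride 1/|dx|=3.8637 1/|dy|=1.0353
    cross y-line → (3,2), t=0.4038
    cross y-line → (3,1), t=1.4390
    cross x-line → (2,1), t=1.7773
    cross y-line → (2,0), t=2.4743 (wall)
  → r_3 = 2.4743
beam 4: φ=0°, α=300°
  d=(0.5000,-0.8660)  start (3,3)  tX=1.0800 tY=0.4503  stride 1/|dx|=2.0000 1/|dy|=1.1547
    cross y-line → (3,2), t=0.4503
    cross x-line → (4,2), t=1.0800
    cross y-line → (4,1), t=1.6050 (wall)
  → r_4 = 1.6050
beam 5: φ=45°, α=345°
  d=(0.9659,-0.2588)  start (3,3)  tX=0.5590 tY=1.5068  stride 1/|dx|=1.0353 1/|dy|=3.8637
    cross x-line → (4,3), t=0.5590
    cross y-line → (4,2), t=1.5068
    cross x-line → (5,2), t=1.5943
    cross x-line → (6,2), t=2.6296 (wall)
  → r_5 = 2.6296
beam 6: φ=90°, α=30°
  d=(0.8660,0.5000)  start (3,3)  tX=0.6235 tY=1.2200  stride 1/|dx|=1.1547 1/|dy|=2.0000
    cross x-line → (4,3), t=0.6235
    cross y-line → (4,4), t=1.2200 (wall)
  → r_6 = 1.2200
beam 7: φ=135°, α=75°
  d=(0.2588,0.9659)  start (3,3)  tX=2.0864 tY=0.6315  stride 1/|dx|=3.8637 1/|dy|=1.0353
    cross y-line → (3,4), t=0.6315
    cross y-line → (3,5), t=1.6668 (wall)
  → r_7 = 1.6668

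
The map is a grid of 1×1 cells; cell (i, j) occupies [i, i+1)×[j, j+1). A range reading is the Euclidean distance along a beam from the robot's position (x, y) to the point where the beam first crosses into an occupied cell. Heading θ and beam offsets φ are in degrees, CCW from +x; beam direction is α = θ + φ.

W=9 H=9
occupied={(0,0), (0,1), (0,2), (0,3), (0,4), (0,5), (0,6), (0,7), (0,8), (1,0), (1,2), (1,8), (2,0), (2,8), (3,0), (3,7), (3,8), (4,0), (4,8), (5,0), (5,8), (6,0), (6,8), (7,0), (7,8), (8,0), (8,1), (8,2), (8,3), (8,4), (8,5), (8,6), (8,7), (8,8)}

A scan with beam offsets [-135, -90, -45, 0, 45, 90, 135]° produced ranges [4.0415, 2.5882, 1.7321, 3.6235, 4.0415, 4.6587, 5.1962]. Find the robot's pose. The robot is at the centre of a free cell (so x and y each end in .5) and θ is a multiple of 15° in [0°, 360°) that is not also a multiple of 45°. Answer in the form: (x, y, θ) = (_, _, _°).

Candidates: 47 free-cell centres × 16 headings = 752 poses. Raycast each; keep the one whose scan matches to 4 dp.
  (4.5, 5.5, 105°): beam 2 = 3.6235 ≠ 2.5882 ✗
  (6.5, 5.5, 30°): beam 1 = 4.6587 ≠ 4.0415 ✗
  (3.5, 4.5, 330°): beam 1 = 2.5882 ≠ 4.0415 ✗
  (7.5, 5.5, 105°): beam 1 = 0.5774 ≠ 4.0415 ✗
  (5.5, 5.5, 195°): beam 1 = 2.8868 ≠ 4.0415 ✗
  …
  (4.5, 5.5, 165°): r_1=4.0415, r_2=2.5882, r_3=1.7321, r_4=3.6235, r_5=4.0415, r_6=4.6587, r_7=5.1962 — all match ✓
Unique over the lattice → pose = (4.5, 5.5, 165°).

(x, y, θ) = (4.5, 5.5, 165°)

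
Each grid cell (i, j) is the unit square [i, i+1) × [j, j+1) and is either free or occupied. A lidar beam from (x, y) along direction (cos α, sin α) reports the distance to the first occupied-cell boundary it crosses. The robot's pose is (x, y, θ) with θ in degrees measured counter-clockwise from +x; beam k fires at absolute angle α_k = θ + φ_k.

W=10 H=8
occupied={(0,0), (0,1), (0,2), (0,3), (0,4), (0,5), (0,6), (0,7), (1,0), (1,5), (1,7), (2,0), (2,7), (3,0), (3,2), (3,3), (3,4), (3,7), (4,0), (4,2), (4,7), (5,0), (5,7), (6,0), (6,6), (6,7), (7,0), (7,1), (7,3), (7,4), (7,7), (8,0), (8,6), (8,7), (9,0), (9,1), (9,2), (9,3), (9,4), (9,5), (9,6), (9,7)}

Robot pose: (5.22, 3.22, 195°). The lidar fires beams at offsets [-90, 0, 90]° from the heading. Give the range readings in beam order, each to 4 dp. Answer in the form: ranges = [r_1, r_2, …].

ranges = [3.9133, 0.8500, 2.2983]

beam 1: φ=-90°, α=105°
  d=(-0.2588,0.9659)  start (5,3)  tX=0.8500 tY=0.8075  stride 1/|dx|=3.8637 1/|dy|=1.0353
    cross y-line → (5,4), t=0.8075
    cross x-line → (4,4), t=0.8500
    cross y-line → (4,5), t=1.8428
    cross y-line → (4,6), t=2.8781
    cross y-line → (4,7), t=3.9133 (wall)
  → r_1 = 3.9133
beam 2: φ=0°, α=195°
  d=(-0.9659,-0.2588)  start (5,3)  tX=0.2278 tY=0.8500  stride 1/|dx|=1.0353 1/|dy|=3.8637
    cross x-line → (4,3), t=0.2278
    cross y-line → (4,2), t=0.8500 (wall)
  → r_2 = 0.8500
beam 3: φ=90°, α=285°
  d=(0.2588,-0.9659)  start (5,3)  tX=3.0137 tY=0.2278  stride 1/|dx|=3.8637 1/|dy|=1.0353
    cross y-line → (5,2), t=0.2278
    cross y-line → (5,1), t=1.2630
    cross y-line → (5,0), t=2.2983 (wall)
  → r_3 = 2.2983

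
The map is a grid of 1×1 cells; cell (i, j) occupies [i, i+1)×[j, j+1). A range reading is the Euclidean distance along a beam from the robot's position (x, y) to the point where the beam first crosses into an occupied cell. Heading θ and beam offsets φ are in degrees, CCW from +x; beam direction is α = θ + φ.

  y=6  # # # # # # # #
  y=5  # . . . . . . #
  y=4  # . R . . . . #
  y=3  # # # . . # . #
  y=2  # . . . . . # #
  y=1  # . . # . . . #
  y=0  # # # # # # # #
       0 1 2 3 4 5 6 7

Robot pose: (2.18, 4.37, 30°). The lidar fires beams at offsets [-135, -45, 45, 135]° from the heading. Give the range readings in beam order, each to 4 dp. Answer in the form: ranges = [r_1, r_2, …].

beam 1: φ=-135°, α=255°
  direction (-0.2588, -0.9659); cell (2,4); t to first gridline: x 0.6955, y 0.3831 (then +3.8637 / +1.0353)
    (2,3) via y @ 0.3831  # hit
  → r_1 = 0.3831
beam 2: φ=-45°, α=345°
  direction (0.9659, -0.2588); cell (2,4); t to first gridline: x 0.8489, y 1.4296 (then +1.0353 / +3.8637)
    (3,4) via x @ 0.8489
    (3,3) via y @ 1.4296
    (4,3) via x @ 1.8842
    (5,3) via x @ 2.9195  # hit
  → r_2 = 2.9195
beam 3: φ=45°, α=75°
  direction (0.2588, 0.9659); cell (2,4); t to first gridline: x 3.1682, y 0.6522 (then +3.8637 / +1.0353)
    (2,5) via y @ 0.6522
    (2,6) via y @ 1.6875  # hit
  → r_3 = 1.6875
beam 4: φ=135°, α=165°
  direction (-0.9659, 0.2588); cell (2,4); t to first gridline: x 0.1863, y 2.4341 (then +1.0353 / +3.8637)
    (1,4) via x @ 0.1863
    (0,4) via x @ 1.2216  # hit
  → r_4 = 1.2216

ranges = [0.3831, 2.9195, 1.6875, 1.2216]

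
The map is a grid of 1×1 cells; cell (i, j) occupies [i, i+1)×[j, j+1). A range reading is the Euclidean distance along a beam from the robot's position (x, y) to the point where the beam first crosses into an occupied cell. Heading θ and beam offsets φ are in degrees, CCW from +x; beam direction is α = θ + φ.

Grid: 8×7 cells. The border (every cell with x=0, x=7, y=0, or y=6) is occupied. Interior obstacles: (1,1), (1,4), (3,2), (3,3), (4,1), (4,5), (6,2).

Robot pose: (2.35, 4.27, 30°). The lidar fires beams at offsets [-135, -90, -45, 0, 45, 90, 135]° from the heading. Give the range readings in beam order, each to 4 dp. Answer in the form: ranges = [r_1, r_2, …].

ranges = [2.3501, 1.3000, 1.0432, 1.9053, 1.7910, 0.7000, 0.3623]

beam 1: φ=-135°, α=255°
  dir = (cos 255°, sin 255°) = (-0.2588, -0.9659); from cell (2,4)
  next x-line at t=1.3523, next y-line at t=0.2795; Δt_x=3.8637, Δt_y=1.0353
    y: enter (2,3) at t=0.2795
    y: enter (2,2) at t=1.3148
    x: enter (1,2) at t=1.3523
    y: enter (1,1) at t=2.3501 ← occupied
  → r_1 = 2.3501
beam 2: φ=-90°, α=300°
  dir = (cos 300°, sin 300°) = (0.5000, -0.8660); from cell (2,4)
  next x-line at t=1.3000, next y-line at t=0.3118; Δt_x=2.0000, Δt_y=1.1547
    y: enter (2,3) at t=0.3118
    x: enter (3,3) at t=1.3000 ← occupied
  → r_2 = 1.3000
beam 3: φ=-45°, α=345°
  dir = (cos 345°, sin 345°) = (0.9659, -0.2588); from cell (2,4)
  next x-line at t=0.6729, next y-line at t=1.0432; Δt_x=1.0353, Δt_y=3.8637
    x: enter (3,4) at t=0.6729
    y: enter (3,3) at t=1.0432 ← occupied
  → r_3 = 1.0432
beam 4: φ=0°, α=30°
  dir = (cos 30°, sin 30°) = (0.8660, 0.5000); from cell (2,4)
  next x-line at t=0.7506, next y-line at t=1.4600; Δt_x=1.1547, Δt_y=2.0000
    x: enter (3,4) at t=0.7506
    y: enter (3,5) at t=1.4600
    x: enter (4,5) at t=1.9053 ← occupied
  → r_4 = 1.9053
beam 5: φ=45°, α=75°
  dir = (cos 75°, sin 75°) = (0.2588, 0.9659); from cell (2,4)
  next x-line at t=2.5114, next y-line at t=0.7558; Δt_x=3.8637, Δt_y=1.0353
    y: enter (2,5) at t=0.7558
    y: enter (2,6) at t=1.7910 ← occupied
  → r_5 = 1.7910
beam 6: φ=90°, α=120°
  dir = (cos 120°, sin 120°) = (-0.5000, 0.8660); from cell (2,4)
  next x-line at t=0.7000, next y-line at t=0.8429; Δt_x=2.0000, Δt_y=1.1547
    x: enter (1,4) at t=0.7000 ← occupied
  → r_6 = 0.7000
beam 7: φ=135°, α=165°
  dir = (cos 165°, sin 165°) = (-0.9659, 0.2588); from cell (2,4)
  next x-line at t=0.3623, next y-line at t=2.8205; Δt_x=1.0353, Δt_y=3.8637
    x: enter (1,4) at t=0.3623 ← occupied
  → r_7 = 0.3623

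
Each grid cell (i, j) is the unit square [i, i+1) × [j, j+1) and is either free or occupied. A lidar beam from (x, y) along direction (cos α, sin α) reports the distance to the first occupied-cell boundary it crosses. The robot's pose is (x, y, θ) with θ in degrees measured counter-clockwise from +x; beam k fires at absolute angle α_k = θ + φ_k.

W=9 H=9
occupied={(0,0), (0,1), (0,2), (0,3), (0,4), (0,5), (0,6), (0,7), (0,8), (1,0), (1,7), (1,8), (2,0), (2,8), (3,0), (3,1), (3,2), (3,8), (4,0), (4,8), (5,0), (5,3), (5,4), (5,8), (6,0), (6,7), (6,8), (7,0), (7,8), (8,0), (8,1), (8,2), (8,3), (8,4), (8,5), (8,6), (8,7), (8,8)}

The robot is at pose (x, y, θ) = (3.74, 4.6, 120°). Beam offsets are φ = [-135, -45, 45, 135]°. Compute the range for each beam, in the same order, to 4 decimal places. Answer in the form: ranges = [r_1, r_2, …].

beam 1: φ=-135°, α=345°
  d=(0.9659,-0.2588)  start (3,4)  tX=0.2692 tY=2.3182  stride 1/|dx|=1.0353 1/|dy|=3.8637
    cross x-line → (4,4), t=0.2692
    cross x-line → (5,4), t=1.3044 (wall)
  → r_1 = 1.3044
beam 2: φ=-45°, α=75°
  d=(0.2588,0.9659)  start (3,4)  tX=1.0046 tY=0.4141  stride 1/|dx|=3.8637 1/|dy|=1.0353
    cross y-line → (3,5), t=0.4141
    cross x-line → (4,5), t=1.0046
    cross y-line → (4,6), t=1.4494
    cross y-line → (4,7), t=2.4847
    cross y-line → (4,8), t=3.5199 (wall)
  → r_2 = 3.5199
beam 3: φ=45°, α=165°
  d=(-0.9659,0.2588)  start (3,4)  tX=0.7661 tY=1.5455  stride 1/|dx|=1.0353 1/|dy|=3.8637
    cross x-line → (2,4), t=0.7661
    cross y-line → (2,5), t=1.5455
    cross x-line → (1,5), t=1.8014
    cross x-line → (0,5), t=2.8367 (wall)
  → r_3 = 2.8367
beam 4: φ=135°, α=255°
  d=(-0.2588,-0.9659)  start (3,4)  tX=2.8591 tY=0.6212  stride 1/|dx|=3.8637 1/|dy|=1.0353
    cross y-line → (3,3), t=0.6212
    cross y-line → (3,2), t=1.6564 (wall)
  → r_4 = 1.6564

ranges = [1.3044, 3.5199, 2.8367, 1.6564]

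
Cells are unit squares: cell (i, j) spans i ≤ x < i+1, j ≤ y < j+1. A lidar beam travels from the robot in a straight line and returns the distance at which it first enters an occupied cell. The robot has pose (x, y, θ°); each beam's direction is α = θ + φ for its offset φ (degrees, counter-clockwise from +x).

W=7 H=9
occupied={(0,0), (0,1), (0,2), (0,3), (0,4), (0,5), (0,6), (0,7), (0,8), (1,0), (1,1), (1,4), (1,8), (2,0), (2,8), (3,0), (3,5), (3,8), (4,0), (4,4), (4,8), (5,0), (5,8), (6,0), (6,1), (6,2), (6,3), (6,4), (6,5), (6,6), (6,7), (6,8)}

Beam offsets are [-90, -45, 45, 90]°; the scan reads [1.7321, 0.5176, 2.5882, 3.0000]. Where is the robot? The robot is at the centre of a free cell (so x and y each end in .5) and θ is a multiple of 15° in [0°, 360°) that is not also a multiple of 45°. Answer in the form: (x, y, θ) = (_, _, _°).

(x, y, θ) = (4.5, 3.5, 120°)

Candidates: 31 free-cell centres × 16 headings = 496 poses. Raycast each; keep the one whose scan matches to 4 dp.
  (2.5, 1.5, 300°): beam 1 = 0.5774 ≠ 1.7321 ✗
  (1.5, 5.5, 105°): beam 1 = 1.5529 ≠ 1.7321 ✗
  (2.5, 2.5, 330°): beam 1 = 1.0000 ≠ 1.7321 ✗
  …
  (4.5, 3.5, 120°): r_1=1.7321, r_2=0.5176, r_3=2.5882, r_4=3.0000 — all match ✓
No second candidate reproduces the full scan.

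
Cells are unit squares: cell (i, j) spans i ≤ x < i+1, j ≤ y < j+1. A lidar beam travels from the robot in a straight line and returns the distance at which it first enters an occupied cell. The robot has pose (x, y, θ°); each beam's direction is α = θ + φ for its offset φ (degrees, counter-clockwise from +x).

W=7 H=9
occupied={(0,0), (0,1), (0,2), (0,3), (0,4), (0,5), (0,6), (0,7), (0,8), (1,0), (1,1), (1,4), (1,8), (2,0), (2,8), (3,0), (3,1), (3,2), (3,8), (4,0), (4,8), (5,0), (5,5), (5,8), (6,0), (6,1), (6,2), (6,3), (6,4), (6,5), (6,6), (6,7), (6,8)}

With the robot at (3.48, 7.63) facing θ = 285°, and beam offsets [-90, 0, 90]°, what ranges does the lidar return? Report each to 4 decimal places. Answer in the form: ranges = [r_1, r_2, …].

beam 1: φ=-90°, α=195°
  dir = (cos 195°, sin 195°) = (-0.9659, -0.2588); from cell (3,7)
  next x-line at t=0.4969, next y-line at t=2.4341; Δt_x=1.0353, Δt_y=3.8637
    x: enter (2,7) at t=0.4969
    x: enter (1,7) at t=1.5322
    y: enter (1,6) at t=2.4341
    x: enter (0,6) at t=2.5675 ← occupied
  → r_1 = 2.5675
beam 2: φ=0°, α=285°
  dir = (cos 285°, sin 285°) = (0.2588, -0.9659); from cell (3,7)
  next x-line at t=2.0091, next y-line at t=0.6522; Δt_x=3.8637, Δt_y=1.0353
    y: enter (3,6) at t=0.6522
    y: enter (3,5) at t=1.6875
    x: enter (4,5) at t=2.0091
    y: enter (4,4) at t=2.7228
    y: enter (4,3) at t=3.7581
    y: enter (4,2) at t=4.7933
    y: enter (4,1) at t=5.8286
    x: enter (5,1) at t=5.8728
    y: enter (5,0) at t=6.8639 ← occupied
  → r_2 = 6.8639
beam 3: φ=90°, α=15°
  dir = (cos 15°, sin 15°) = (0.9659, 0.2588); from cell (3,7)
  next x-line at t=0.5383, next y-line at t=1.4296; Δt_x=1.0353, Δt_y=3.8637
    x: enter (4,7) at t=0.5383
    y: enter (4,8) at t=1.4296 ← occupied
  → r_3 = 1.4296

ranges = [2.5675, 6.8639, 1.4296]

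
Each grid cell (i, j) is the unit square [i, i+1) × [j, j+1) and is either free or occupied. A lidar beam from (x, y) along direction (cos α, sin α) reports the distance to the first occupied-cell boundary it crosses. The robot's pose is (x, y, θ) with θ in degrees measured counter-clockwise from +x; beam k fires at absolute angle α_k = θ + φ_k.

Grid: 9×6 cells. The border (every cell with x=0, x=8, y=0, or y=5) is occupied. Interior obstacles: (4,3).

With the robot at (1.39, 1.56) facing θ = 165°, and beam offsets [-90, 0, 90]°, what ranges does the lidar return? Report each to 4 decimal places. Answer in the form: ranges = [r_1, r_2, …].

beam 1: φ=-90°, α=75°
  dir = (cos 75°, sin 75°) = (0.2588, 0.9659); from cell (1,1)
  next x-line at t=2.3569, next y-line at t=0.4555; Δt_x=3.8637, Δt_y=1.0353
    y: enter (1,2) at t=0.4555
    y: enter (1,3) at t=1.4908
    x: enter (2,3) at t=2.3569
    y: enter (2,4) at t=2.5261
    y: enter (2,5) at t=3.5614 ← occupied
  → r_1 = 3.5614
beam 2: φ=0°, α=165°
  dir = (cos 165°, sin 165°) = (-0.9659, 0.2588); from cell (1,1)
  next x-line at t=0.4038, next y-line at t=1.7000; Δt_x=1.0353, Δt_y=3.8637
    x: enter (0,1) at t=0.4038 ← occupied
  → r_2 = 0.4038
beam 3: φ=90°, α=255°
  dir = (cos 255°, sin 255°) = (-0.2588, -0.9659); from cell (1,1)
  next x-line at t=1.5068, next y-line at t=0.5798; Δt_x=3.8637, Δt_y=1.0353
    y: enter (1,0) at t=0.5798 ← occupied
  → r_3 = 0.5798

ranges = [3.5614, 0.4038, 0.5798]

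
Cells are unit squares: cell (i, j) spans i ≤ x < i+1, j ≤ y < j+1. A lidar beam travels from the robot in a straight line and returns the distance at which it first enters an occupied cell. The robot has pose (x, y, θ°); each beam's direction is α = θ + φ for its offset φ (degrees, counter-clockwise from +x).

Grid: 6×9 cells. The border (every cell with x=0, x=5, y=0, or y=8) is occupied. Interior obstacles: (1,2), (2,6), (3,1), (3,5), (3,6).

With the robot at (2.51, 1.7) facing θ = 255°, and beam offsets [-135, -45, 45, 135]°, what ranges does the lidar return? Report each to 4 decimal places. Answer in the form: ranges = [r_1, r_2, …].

beam 1: φ=-135°, α=120°
  dir = (cos 120°, sin 120°) = (-0.5000, 0.8660); from cell (2,1)
  next x-line at t=1.0200, next y-line at t=0.3464; Δt_x=2.0000, Δt_y=1.1547
    y: enter (2,2) at t=0.3464
    x: enter (1,2) at t=1.0200 ← occupied
  → r_1 = 1.0200
beam 2: φ=-45°, α=210°
  dir = (cos 210°, sin 210°) = (-0.8660, -0.5000); from cell (2,1)
  next x-line at t=0.5889, next y-line at t=1.4000; Δt_x=1.1547, Δt_y=2.0000
    x: enter (1,1) at t=0.5889
    y: enter (1,0) at t=1.4000 ← occupied
  → r_2 = 1.4000
beam 3: φ=45°, α=300°
  dir = (cos 300°, sin 300°) = (0.5000, -0.8660); from cell (2,1)
  next x-line at t=0.9800, next y-line at t=0.8083; Δt_x=2.0000, Δt_y=1.1547
    y: enter (2,0) at t=0.8083 ← occupied
  → r_3 = 0.8083
beam 4: φ=135°, α=30°
  dir = (cos 30°, sin 30°) = (0.8660, 0.5000); from cell (2,1)
  next x-line at t=0.5658, next y-line at t=0.6000; Δt_x=1.1547, Δt_y=2.0000
    x: enter (3,1) at t=0.5658 ← occupied
  → r_4 = 0.5658

ranges = [1.0200, 1.4000, 0.8083, 0.5658]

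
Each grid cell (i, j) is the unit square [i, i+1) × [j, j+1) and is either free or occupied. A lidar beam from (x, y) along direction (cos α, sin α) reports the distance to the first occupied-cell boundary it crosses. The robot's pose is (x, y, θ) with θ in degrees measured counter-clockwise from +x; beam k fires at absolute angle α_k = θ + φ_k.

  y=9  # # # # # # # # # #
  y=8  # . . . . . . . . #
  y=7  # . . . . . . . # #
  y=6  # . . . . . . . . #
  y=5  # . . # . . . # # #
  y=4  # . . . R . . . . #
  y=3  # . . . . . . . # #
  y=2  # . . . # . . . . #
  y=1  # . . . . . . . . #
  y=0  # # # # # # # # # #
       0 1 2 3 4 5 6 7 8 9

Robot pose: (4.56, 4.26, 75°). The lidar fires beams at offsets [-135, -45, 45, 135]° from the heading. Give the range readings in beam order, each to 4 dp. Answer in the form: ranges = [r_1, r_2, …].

beam 1: φ=-135°, α=300°
  dir = (cos 300°, sin 300°) = (0.5000, -0.8660); from cell (4,4)
  next x-line at t=0.8800, next y-line at t=0.3002; Δt_x=2.0000, Δt_y=1.1547
    y: enter (4,3) at t=0.3002
    x: enter (5,3) at t=0.8800
    y: enter (5,2) at t=1.4549
    y: enter (5,1) at t=2.6096
    x: enter (6,1) at t=2.8800
    y: enter (6,0) at t=3.7643 ← occupied
  → r_1 = 3.7643
beam 2: φ=-45°, α=30°
  dir = (cos 30°, sin 30°) = (0.8660, 0.5000); from cell (4,4)
  next x-line at t=0.5081, next y-line at t=1.4800; Δt_x=1.1547, Δt_y=2.0000
    x: enter (5,4) at t=0.5081
    y: enter (5,5) at t=1.4800
    x: enter (6,5) at t=1.6628
    x: enter (7,5) at t=2.8175 ← occupied
  → r_2 = 2.8175
beam 3: φ=45°, α=120°
  dir = (cos 120°, sin 120°) = (-0.5000, 0.8660); from cell (4,4)
  next x-line at t=1.1200, next y-line at t=0.8545; Δt_x=2.0000, Δt_y=1.1547
    y: enter (4,5) at t=0.8545
    x: enter (3,5) at t=1.1200 ← occupied
  → r_3 = 1.1200
beam 4: φ=135°, α=210°
  dir = (cos 210°, sin 210°) = (-0.8660, -0.5000); from cell (4,4)
  next x-line at t=0.6466, next y-line at t=0.5200; Δt_x=1.1547, Δt_y=2.0000
    y: enter (4,3) at t=0.5200
    x: enter (3,3) at t=0.6466
    x: enter (2,3) at t=1.8013
    y: enter (2,2) at t=2.5200
    x: enter (1,2) at t=2.9560
    x: enter (0,2) at t=4.1107 ← occupied
  → r_4 = 4.1107

ranges = [3.7643, 2.8175, 1.1200, 4.1107]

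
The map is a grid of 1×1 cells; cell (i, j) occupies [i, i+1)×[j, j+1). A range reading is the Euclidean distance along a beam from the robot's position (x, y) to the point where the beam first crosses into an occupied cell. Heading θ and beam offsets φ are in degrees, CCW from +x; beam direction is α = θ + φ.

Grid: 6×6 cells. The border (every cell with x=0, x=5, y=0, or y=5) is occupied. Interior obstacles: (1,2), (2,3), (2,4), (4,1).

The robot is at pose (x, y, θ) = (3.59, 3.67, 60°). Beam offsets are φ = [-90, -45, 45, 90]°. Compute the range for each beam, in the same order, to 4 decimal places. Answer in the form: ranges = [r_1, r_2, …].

beam 1: φ=-90°, α=330°
  d=(0.8660,-0.5000)  start (3,3)  tX=0.4734 tY=1.3400  stride 1/|dx|=1.1547 1/|dy|=2.0000
    cross x-line → (4,3), t=0.4734
    cross y-line → (4,2), t=1.3400
    cross x-line → (5,2), t=1.6281 (wall)
  → r_1 = 1.6281
beam 2: φ=-45°, α=15°
  d=(0.9659,0.2588)  start (3,3)  tX=0.4245 tY=1.2750  stride 1/|dx|=1.0353 1/|dy|=3.8637
    cross x-line → (4,3), t=0.4245
    cross y-line → (4,4), t=1.2750
    cross x-line → (5,4), t=1.4597 (wall)
  → r_2 = 1.4597
beam 3: φ=45°, α=105°
  d=(-0.2588,0.9659)  start (3,3)  tX=2.2796 tY=0.3416  stride 1/|dx|=3.8637 1/|dy|=1.0353
    cross y-line → (3,4), t=0.3416
    cross y-line → (3,5), t=1.3769 (wall)
  → r_3 = 1.3769
beam 4: φ=90°, α=150°
  d=(-0.8660,0.5000)  start (3,3)  tX=0.6813 tY=0.6600  stride 1/|dx|=1.1547 1/|dy|=2.0000
    cross y-line → (3,4), t=0.6600
    cross x-line → (2,4), t=0.6813 (wall)
  → r_4 = 0.6813

ranges = [1.6281, 1.4597, 1.3769, 0.6813]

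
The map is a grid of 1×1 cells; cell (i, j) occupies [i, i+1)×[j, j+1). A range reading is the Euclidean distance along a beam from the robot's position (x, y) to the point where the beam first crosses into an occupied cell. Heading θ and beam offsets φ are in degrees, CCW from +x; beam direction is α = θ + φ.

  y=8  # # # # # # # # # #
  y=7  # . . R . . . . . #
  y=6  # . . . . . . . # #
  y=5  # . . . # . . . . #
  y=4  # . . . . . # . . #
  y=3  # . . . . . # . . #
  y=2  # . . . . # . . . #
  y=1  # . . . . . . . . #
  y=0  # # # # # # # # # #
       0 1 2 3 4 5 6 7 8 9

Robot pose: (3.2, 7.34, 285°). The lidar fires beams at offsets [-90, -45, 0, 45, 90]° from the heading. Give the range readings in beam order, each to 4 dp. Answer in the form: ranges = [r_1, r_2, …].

beam 1: φ=-90°, α=195°
  d=(-0.9659,-0.2588)  start (3,7)  tX=0.2071 tY=1.3137  stride 1/|dx|=1.0353 1/|dy|=3.8637
    cross x-line → (2,7), t=0.2071
    cross x-line → (1,7), t=1.2423
    cross y-line → (1,6), t=1.3137
    cross x-line → (0,6), t=2.2776 (wall)
  → r_1 = 2.2776
beam 2: φ=-45°, α=240°
  d=(-0.5000,-0.8660)  start (3,7)  tX=0.4000 tY=0.3926  stride 1/|dx|=2.0000 1/|dy|=1.1547
    cross y-line → (3,6), t=0.3926
    cross x-line → (2,6), t=0.4000
    cross y-line → (2,5), t=1.5473
    cross x-line → (1,5), t=2.4000
    cross y-line → (1,4), t=2.7020
    cross y-line → (1,3), t=3.8567
    cross x-line → (0,3), t=4.4000 (wall)
  → r_2 = 4.4000
beam 3: φ=0°, α=285°
  d=(0.2588,-0.9659)  start (3,7)  tX=3.0910 tY=0.3520  stride 1/|dx|=3.8637 1/|dy|=1.0353
    cross y-line → (3,6), t=0.3520
    cross y-line → (3,5), t=1.3873
    cross y-line → (3,4), t=2.4225
    cross x-line → (4,4), t=3.0910
    cross y-line → (4,3), t=3.4578
    cross y-line → (4,2), t=4.4931
    cross y-line → (4,1), t=5.5284
    cross y-line → (4,0), t=6.5637 (wall)
  → r_3 = 6.5637
beam 4: φ=45°, α=330°
  d=(0.8660,-0.5000)  start (3,7)  tX=0.9238 tY=0.6800  stride 1/|dx|=1.1547 1/|dy|=2.0000
    cross y-line → (3,6), t=0.6800
    cross x-line → (4,6), t=0.9238
    cross x-line → (5,6), t=2.0785
    cross y-line → (5,5), t=2.6800
    cross x-line → (6,5), t=3.2332
    cross x-line → (7,5), t=4.3879
    cross y-line → (7,4), t=4.6800
    cross x-line → (8,4), t=5.5426
    cross y-line → (8,3), t=6.6800
    cross x-line → (9,3), t=6.6973 (wall)
  → r_4 = 6.6973
beam 5: φ=90°, α=15°
  d=(0.9659,0.2588)  start (3,7)  tX=0.8282 tY=2.5500  stride 1/|dx|=1.0353 1/|dy|=3.8637
    cross x-line → (4,7), t=0.8282
    cross x-line → (5,7), t=1.8635
    cross y-line → (5,8), t=2.5500 (wall)
  → r_5 = 2.5500

ranges = [2.2776, 4.4000, 6.5637, 6.6973, 2.5500]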